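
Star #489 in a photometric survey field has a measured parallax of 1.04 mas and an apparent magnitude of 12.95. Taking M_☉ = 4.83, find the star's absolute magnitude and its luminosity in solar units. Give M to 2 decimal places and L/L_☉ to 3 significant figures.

M ≈ 3.04; L/L_☉ ≈ 5.22

d = 1/p = 1000/1.04 mas = 961.5 pc
M = m − 5 log₁₀ d + 5 = 12.95 − 5·2.9830 + 5 = 3.035
M − M_☉ = 3.035 − 4.83 = -1.795
L/L_☉ = 10^(−0.4 × -1.795) = 5.223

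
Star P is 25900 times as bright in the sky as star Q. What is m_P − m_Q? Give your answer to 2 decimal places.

m_P − m_Q ≈ -11.03

Pogson: Δm = −2.5 log₁₀(ratio) = −2.5 log₁₀(25900) = −2.5 × 4.4133 = -11.033
Star P is brighter, so it has the smaller magnitude: the difference is negative.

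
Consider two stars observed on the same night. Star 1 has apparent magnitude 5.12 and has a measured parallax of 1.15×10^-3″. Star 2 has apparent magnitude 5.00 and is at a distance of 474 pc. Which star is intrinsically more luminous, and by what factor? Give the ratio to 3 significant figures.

Star 1: d = 1/p = 1/1.15×10^-3″ = 869.6 pc
Star 1: M = m − 5 log₁₀ d + 5 = 5.12 − 5·2.9393 + 5 = -4.577
Star 2: M = m − 5 log₁₀ d + 5 = 5.00 − 5·2.6758 + 5 = -3.379
ΔM = M_1 − M_2 = -4.577 − (-3.379) = -1.198; smaller M is more luminous → Star 1.
L ratio = 10^(0.4 |ΔM|) = 10^0.479 = 3.013

Star 1 is more luminous, by a factor of 3.01.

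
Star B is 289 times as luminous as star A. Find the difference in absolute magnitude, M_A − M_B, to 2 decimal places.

M_A − M_B ≈ 6.15

Pogson: ΔM = −2.5 log₁₀(ratio) = −2.5 log₁₀(289) = −2.5 × 2.4609 = -6.152
Star B is brighter so has the smaller magnitude: M_A − M_B is positive.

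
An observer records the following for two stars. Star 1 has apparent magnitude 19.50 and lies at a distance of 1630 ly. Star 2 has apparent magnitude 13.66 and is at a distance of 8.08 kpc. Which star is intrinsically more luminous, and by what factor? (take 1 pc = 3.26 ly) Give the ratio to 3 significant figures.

Star 2 is more luminous, by a factor of 56600.

Star 1: d = 1630 ly / 3.26 = 500.0 pc
Star 1: M = m − 5 log₁₀ d + 5 = 19.50 − 5·2.6990 + 5 = 11.005
Star 2: d = 8.08 kpc = 8080 pc
Star 2: M = m − 5 log₁₀ d + 5 = 13.66 − 5·3.9074 + 5 = -0.877
ΔM = M_1 − M_2 = 11.005 − (-0.877) = 11.882; smaller M is more luminous → Star 2.
L ratio = 10^(0.4 |ΔM|) = 10^4.753 = 56610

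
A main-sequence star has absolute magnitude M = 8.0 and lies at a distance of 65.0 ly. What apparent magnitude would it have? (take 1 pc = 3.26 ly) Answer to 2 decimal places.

m ≈ 9.50

d = 65.0 ly / 3.26 = 19.94 pc
m = M + 5 log₁₀ d − 5 = 8.0 + 5·1.2997 − 5 = 9.498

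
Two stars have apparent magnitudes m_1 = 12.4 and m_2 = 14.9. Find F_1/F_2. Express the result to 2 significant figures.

F_1/F_2 ≈ 10

Δm = 12.4 − (14.9) = -2.5
Flux ratio = 10^(−0.4 Δm) = 10^(−0.4 × -2.5) = 10^1.000 = 10.00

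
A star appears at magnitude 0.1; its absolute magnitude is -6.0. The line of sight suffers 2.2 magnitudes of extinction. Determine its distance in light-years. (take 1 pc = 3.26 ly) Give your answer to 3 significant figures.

d ≈ 196 ly

m − M = 5 log₁₀(d/10 pc) + A  ⇒  0.1 − (-6.0) − 2.2 = 5 log₁₀(d/10)
3.900 = 5 log₁₀(d/10)
log₁₀ d = (m − M − A)/5 + 1 = 1.7800
d = 10^1.7800 = 60.26 pc
= 196.4 ly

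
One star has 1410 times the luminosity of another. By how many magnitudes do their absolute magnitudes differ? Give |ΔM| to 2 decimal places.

|ΔM| ≈ 7.87

Pogson: ΔM = −2.5 log₁₀(ratio) = −2.5 log₁₀(1410) = −2.5 × 3.1492 = -7.873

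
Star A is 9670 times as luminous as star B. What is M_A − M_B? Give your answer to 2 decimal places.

Pogson: ΔM = −2.5 log₁₀(ratio) = −2.5 log₁₀(9670) = −2.5 × 3.9854 = -9.964
Star A is brighter, so it has the smaller magnitude: the difference is negative.

M_A − M_B ≈ -9.96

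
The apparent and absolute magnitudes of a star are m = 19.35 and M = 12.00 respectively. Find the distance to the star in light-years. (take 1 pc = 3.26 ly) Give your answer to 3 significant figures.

μ = m − M = 7.350
m − M = 5 log₁₀ d − 5
log₁₀ d = (m − M)/5 + 1 = 2.4700
d = 10^2.4700 = 295.1 pc
= 962.1 ly

d ≈ 962 ly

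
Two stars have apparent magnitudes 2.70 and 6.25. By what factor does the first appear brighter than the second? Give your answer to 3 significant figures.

26.3

Δm = 2.70 − (6.25) = -3.55
Flux ratio = 10^(−0.4 Δm) = 10^(−0.4 × -3.55) = 10^1.420 = 26.30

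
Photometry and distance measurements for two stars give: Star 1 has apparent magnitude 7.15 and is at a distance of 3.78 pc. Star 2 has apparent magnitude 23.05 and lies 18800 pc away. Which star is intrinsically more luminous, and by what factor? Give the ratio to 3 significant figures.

Star 2 is more luminous, by a factor of 10.8.

Star 1: M = m − 5 log₁₀ d + 5 = 7.15 − 5·0.5775 + 5 = 9.263
Star 2: M = m − 5 log₁₀ d + 5 = 23.05 − 5·4.2742 + 5 = 6.679
ΔM = M_1 − M_2 = 9.263 − (6.679) = 2.583; smaller M is more luminous → Star 2.
L ratio = 10^(0.4 |ΔM|) = 10^1.033 = 10.80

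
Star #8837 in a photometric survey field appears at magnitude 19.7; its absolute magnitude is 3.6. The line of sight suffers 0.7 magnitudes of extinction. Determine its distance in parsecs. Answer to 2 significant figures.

d ≈ 12000 pc

m − M = 5 log₁₀(d/10 pc) + A  ⇒  19.7 − (3.6) − 0.7 = 5 log₁₀(d/10)
15.400 = 5 log₁₀(d/10)
log₁₀ d = (m − M − A)/5 + 1 = 4.0800
d = 10^4.0800 = 12020 pc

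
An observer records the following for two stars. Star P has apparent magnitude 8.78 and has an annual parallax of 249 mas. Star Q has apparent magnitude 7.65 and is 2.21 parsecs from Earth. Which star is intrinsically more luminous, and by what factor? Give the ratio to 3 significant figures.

Star P is more luminous, by a factor of 1.17.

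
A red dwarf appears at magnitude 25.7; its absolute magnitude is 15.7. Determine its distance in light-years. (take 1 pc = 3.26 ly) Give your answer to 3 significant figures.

Distance modulus: m − M = 25.7 − (15.7) = 10.000
m − M = 5 log₁₀ d − 5
log₁₀ d = (m − M)/5 + 1 = 3.0000
d = 10^3.0000 = 1000 pc
= 3260 ly

d ≈ 3260 ly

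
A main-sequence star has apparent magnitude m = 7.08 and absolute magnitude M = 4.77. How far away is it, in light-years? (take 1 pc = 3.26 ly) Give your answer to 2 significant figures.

d ≈ 94 ly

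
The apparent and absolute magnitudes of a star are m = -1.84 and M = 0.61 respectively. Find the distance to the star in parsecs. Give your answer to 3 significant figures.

Distance modulus: m − M = -1.84 − (0.61) = -2.450
m − M = 5 log₁₀ d − 5
log₁₀ d = (m − M)/5 + 1 = 0.5100
d = 10^0.5100 = 3.236 pc

d ≈ 3.24 pc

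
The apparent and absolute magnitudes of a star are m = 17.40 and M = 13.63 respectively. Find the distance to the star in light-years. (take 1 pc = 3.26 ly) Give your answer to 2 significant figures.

Distance modulus: m − M = 17.40 − (13.63) = 3.770
m − M = 5 log₁₀ d − 5
log₁₀ d = (m − M)/5 + 1 = 1.7540
d = 10^1.7540 = 56.75 pc
= 185.0 ly

d ≈ 190 ly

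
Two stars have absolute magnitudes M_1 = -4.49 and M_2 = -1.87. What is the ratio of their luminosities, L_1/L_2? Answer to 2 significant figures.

L_1/L_2 ≈ 11

ΔM = M_1 − M_2 = -2.62
L_1/L_2 = 10^(−0.4 ΔM) = 10^1.048 = 11.17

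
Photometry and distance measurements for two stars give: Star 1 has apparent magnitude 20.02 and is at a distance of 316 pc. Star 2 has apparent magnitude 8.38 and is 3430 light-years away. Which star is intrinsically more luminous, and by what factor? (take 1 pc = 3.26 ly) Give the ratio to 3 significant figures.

Star 2 is more luminous, by a factor of 502000.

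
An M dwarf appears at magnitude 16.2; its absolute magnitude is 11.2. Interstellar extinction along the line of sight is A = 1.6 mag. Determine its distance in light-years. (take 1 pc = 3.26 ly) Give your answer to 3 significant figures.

d ≈ 156 ly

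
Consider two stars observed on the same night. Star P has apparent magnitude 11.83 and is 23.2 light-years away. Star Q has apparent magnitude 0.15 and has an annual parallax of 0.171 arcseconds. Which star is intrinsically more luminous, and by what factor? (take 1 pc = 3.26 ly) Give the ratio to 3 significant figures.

Star P: d = 23.2 ly / 3.26 = 7.117 pc
Star P: M = m − 5 log₁₀ d + 5 = 11.83 − 5·0.8523 + 5 = 12.569
Star Q: d = 1/p = 1/0.171″ = 5.848 pc
Star Q: M = m − 5 log₁₀ d + 5 = 0.15 − 5·0.7670 + 5 = 1.315
ΔM = M_P − M_Q = 12.569 − (1.315) = 11.254; smaller M is more luminous → Star Q.
L ratio = 10^(0.4 |ΔM|) = 10^4.501 = 31730

Star Q is more luminous, by a factor of 31700.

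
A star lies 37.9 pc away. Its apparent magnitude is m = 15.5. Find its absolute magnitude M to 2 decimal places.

M ≈ 12.61

5 log₁₀(d/10 pc) = 5 log₁₀(37.90) − 5 = 2.893
M = m − 5 log₁₀(d/10) = 15.5 − 2.893 = 12.607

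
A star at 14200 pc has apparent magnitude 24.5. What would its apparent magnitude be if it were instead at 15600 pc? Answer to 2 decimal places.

m ≈ 24.70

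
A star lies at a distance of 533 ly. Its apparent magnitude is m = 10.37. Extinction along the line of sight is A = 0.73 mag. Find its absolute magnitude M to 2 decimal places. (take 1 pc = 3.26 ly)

d = 533 ly / 3.26 = 163.5 pc
5 log₁₀(d/10 pc) = 5 log₁₀(163.5) − 5 = 6.068
M = m − 5 log₁₀(d/10) − A = 10.37 − 6.068 − 0.73 = 3.572

M ≈ 3.57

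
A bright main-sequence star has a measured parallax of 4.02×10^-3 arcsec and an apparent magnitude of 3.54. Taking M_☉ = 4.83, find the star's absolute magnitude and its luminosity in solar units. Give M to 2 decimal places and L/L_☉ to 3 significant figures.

M ≈ -3.44; L/L_☉ ≈ 2030

d = 1/p = 1/4.02×10^-3″ = 248.8 pc
M = m − 5 log₁₀ d + 5 = 3.54 − 5·2.3958 + 5 = -3.439
M − M_☉ = -3.439 − 4.83 = -8.269
L/L_☉ = 10^(−0.4 × -8.269) = 2030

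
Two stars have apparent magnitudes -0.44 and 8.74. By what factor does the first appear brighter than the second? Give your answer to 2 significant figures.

4700

Magnitude difference = -9.18
Flux ratio = 10^(−0.4 Δm) = 10^(−0.4 × -9.18) = 10^3.672 = 4699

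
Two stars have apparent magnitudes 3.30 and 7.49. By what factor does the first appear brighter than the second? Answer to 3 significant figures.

47.4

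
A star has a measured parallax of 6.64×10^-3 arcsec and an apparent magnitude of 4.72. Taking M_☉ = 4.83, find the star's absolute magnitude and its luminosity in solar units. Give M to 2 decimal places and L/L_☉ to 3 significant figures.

d = 1/p = 1/6.64×10^-3″ = 150.6 pc
M = m − 5 log₁₀ d + 5 = 4.72 − 5·2.1778 + 5 = -1.169
M − M_☉ = -1.169 − 4.83 = -5.999
L/L_☉ = 10^(−0.4 × -5.999) = 251.0

M ≈ -1.17; L/L_☉ ≈ 251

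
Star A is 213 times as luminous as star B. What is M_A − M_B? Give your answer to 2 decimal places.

Pogson: ΔM = −2.5 log₁₀(ratio) = −2.5 log₁₀(213) = −2.5 × 2.3284 = -5.821
Star A is brighter, so it has the smaller magnitude: the difference is negative.

M_A − M_B ≈ -5.82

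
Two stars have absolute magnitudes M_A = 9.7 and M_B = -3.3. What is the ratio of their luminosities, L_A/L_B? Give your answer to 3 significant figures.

L_A/L_B ≈ 6.31×10^-6

ΔM = M_A − M_B = 13.0
L_A/L_B = 10^(−0.4 ΔM) = 10^-5.200 = 6.310×10^-6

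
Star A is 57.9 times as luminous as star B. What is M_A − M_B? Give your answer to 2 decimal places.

Pogson: ΔM = −2.5 log₁₀(ratio) = −2.5 log₁₀(57.9) = −2.5 × 1.7627 = -4.407
Star A is brighter, so it has the smaller magnitude: the difference is negative.

M_A − M_B ≈ -4.41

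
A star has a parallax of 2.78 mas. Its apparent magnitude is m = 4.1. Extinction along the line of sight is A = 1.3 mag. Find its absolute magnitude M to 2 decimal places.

M ≈ -4.98

p = 2.78 mas = 2.78×10^-3″ → d = 1/p = 359.7 pc
5 log₁₀(d/10 pc) = 5 log₁₀(359.7) − 5 = 7.780
M = m − 5 log₁₀(d/10) − A = 4.1 − 7.780 − 1.3 = -4.980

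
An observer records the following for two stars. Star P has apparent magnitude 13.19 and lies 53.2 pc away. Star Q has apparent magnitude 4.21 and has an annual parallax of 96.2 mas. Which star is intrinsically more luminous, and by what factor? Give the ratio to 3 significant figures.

Star Q is more luminous, by a factor of 149.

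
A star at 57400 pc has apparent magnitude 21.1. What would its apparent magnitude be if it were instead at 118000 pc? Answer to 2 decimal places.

Flux ∝ 1/d², so Δm = 5 log₁₀(d₂/d₁) = 5 log₁₀(118000/57400) = 1.565
m₂ = m₁ + Δm = 21.1 + (1.565) = 22.665

m ≈ 22.66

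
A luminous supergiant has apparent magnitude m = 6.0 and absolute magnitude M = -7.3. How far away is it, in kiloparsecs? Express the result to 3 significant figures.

Distance modulus: m − M = 6.0 − (-7.3) = 13.300
m − M = 5 log₁₀ d − 5
log₁₀ d = (m − M)/5 + 1 = 3.6600
d = 10^3.6600 = 4571 pc
= 4.571 kpc

d ≈ 4.57 kpc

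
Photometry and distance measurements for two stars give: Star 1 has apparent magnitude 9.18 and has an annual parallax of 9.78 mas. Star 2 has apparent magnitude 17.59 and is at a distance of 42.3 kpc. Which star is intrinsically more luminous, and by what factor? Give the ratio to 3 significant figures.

Star 2 is more luminous, by a factor of 74.0.

Star 1: p = 9.78 mas = 9.78×10^-3″ → d = 1/p = 102.2 pc
Star 1: M = m − 5 log₁₀ d + 5 = 9.18 − 5·2.0097 + 5 = 4.132
Star 2: d = 42.3 kpc = 42300 pc
Star 2: M = m − 5 log₁₀ d + 5 = 17.59 − 5·4.6263 + 5 = -0.542
ΔM = M_1 − M_2 = 4.132 − (-0.542) = 4.673; smaller M is more luminous → Star 2.
L ratio = 10^(0.4 |ΔM|) = 10^1.869 = 74.02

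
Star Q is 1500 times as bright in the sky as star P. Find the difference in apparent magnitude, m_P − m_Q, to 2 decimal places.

m_P − m_Q ≈ 7.94

Pogson: Δm = −2.5 log₁₀(ratio) = −2.5 log₁₀(1500) = −2.5 × 3.1761 = -7.940
Star Q is brighter so has the smaller magnitude: m_P − m_Q is positive.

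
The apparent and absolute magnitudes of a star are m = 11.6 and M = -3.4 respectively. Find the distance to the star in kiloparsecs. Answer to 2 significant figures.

Distance modulus: m − M = 11.6 − (-3.4) = 15.000
m − M = 5 log₁₀ d − 5
log₁₀ d = (m − M)/5 + 1 = 4.0000
d = 10^4.0000 = 10000 pc
= 10.00 kpc

d ≈ 10 kpc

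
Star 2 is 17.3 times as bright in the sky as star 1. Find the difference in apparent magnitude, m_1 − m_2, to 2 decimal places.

m_1 − m_2 ≈ 3.10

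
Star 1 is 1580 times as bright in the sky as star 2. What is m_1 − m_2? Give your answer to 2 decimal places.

Pogson: Δm = −2.5 log₁₀(ratio) = −2.5 log₁₀(1580) = −2.5 × 3.1987 = -7.997
Star 1 is brighter, so it has the smaller magnitude: the difference is negative.

m_1 − m_2 ≈ -8.00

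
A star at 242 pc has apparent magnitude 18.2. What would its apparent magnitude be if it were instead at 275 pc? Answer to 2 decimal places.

Flux ∝ 1/d², so Δm = 5 log₁₀(d₂/d₁) = 5 log₁₀(275/242) = 0.278
m₂ = m₁ + Δm = 18.2 + (0.278) = 18.478

m ≈ 18.48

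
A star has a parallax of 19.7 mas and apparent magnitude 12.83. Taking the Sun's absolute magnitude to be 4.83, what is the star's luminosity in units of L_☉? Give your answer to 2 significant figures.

L/L_☉ ≈ 0.016

d = 1/p = 1000/19.7 mas = 50.76 pc
M = m − 5 log₁₀ d + 5 = 12.83 − 5·1.7055 + 5 = 9.302
M − M_☉ = 9.302 − 4.83 = 4.472
L/L_☉ = 10^(−0.4 × 4.472) = 0.01626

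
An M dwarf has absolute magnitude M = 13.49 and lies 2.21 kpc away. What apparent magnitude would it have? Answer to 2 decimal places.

m ≈ 25.21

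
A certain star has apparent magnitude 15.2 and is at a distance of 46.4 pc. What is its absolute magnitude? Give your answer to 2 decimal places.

5 log₁₀(d/10 pc) = 5 log₁₀(46.40) − 5 = 3.333
M = m − 5 log₁₀(d/10) = 15.2 − 3.333 = 11.867

M ≈ 11.87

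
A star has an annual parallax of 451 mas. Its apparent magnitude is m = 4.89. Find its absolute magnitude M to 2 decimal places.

p = 451 mas = 0.451″ → d = 1/p = 2.217 pc
5 log₁₀(d/10 pc) = 5 log₁₀(2.217) − 5 = -3.271
M = m − 5 log₁₀(d/10) = 4.89 + 3.271 = 8.161

M ≈ 8.16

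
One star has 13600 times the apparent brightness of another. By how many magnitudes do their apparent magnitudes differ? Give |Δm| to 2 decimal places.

|Δm| ≈ 10.33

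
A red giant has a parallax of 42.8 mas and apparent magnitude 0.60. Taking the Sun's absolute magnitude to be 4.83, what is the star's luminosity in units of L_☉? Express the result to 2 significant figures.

d = 1/p = 1000/42.8 mas = 23.36 pc
M = m − 5 log₁₀ d + 5 = 0.60 − 5·1.3686 + 5 = -1.243
M − M_☉ = -1.243 − 4.83 = -6.073
L/L_☉ = 10^(−0.4 × -6.073) = 268.6

L/L_☉ ≈ 270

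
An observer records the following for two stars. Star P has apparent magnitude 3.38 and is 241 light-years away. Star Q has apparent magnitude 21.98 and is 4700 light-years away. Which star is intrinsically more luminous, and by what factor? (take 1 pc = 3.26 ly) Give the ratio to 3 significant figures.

Star P is more luminous, by a factor of 72400.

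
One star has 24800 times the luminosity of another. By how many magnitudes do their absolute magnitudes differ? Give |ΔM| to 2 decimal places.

|ΔM| ≈ 10.99

Pogson: ΔM = −2.5 log₁₀(ratio) = −2.5 log₁₀(24800) = −2.5 × 4.3945 = -10.986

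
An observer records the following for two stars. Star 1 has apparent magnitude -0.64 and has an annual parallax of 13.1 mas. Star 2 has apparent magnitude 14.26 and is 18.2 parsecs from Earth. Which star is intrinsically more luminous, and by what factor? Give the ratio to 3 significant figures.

Star 1 is more luminous, by a factor of 1.60×10^7.

Star 1: p = 13.1 mas = 0.0131″ → d = 1/p = 76.34 pc
Star 1: M = m − 5 log₁₀ d + 5 = -0.64 − 5·1.8827 + 5 = -5.054
Star 2: M = m − 5 log₁₀ d + 5 = 14.26 − 5·1.2601 + 5 = 12.960
ΔM = M_1 − M_2 = -5.054 − (12.960) = -18.013; smaller M is more luminous → Star 1.
L ratio = 10^(0.4 |ΔM|) = 10^7.205 = 1.604×10^7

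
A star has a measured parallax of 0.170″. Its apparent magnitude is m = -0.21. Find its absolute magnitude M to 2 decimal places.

d = 1/p = 1/0.170″ = 5.882 pc
5 log₁₀(d/10 pc) = 5 log₁₀(5.882) − 5 = -1.152
M = m − 5 log₁₀(d/10) = -0.21 + 1.152 = 0.942

M ≈ 0.94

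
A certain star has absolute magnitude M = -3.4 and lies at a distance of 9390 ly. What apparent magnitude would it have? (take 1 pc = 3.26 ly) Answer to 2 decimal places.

d = 9390 ly / 3.26 = 2880 pc
m = M + 5 log₁₀ d − 5 = -3.4 + 5·3.4594 − 5 = 8.897

m ≈ 8.90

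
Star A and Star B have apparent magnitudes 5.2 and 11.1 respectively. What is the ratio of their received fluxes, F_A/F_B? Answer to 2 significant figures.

F_A/F_B ≈ 230

Magnitude difference = -5.9
Flux ratio = 10^(−0.4 Δm) = 10^(−0.4 × -5.9) = 10^2.360 = 229.1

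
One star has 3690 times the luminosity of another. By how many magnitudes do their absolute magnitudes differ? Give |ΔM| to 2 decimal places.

Pogson: ΔM = −2.5 log₁₀(ratio) = −2.5 log₁₀(3690) = −2.5 × 3.5670 = -8.918

|ΔM| ≈ 8.92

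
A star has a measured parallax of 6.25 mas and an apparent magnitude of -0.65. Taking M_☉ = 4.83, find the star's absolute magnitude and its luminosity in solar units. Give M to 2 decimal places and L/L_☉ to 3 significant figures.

d = 1/p = 1000/6.25 mas = 160.0 pc
M = m − 5 log₁₀ d + 5 = -0.65 − 5·2.2041 + 5 = -6.671
M − M_☉ = -6.671 − 4.83 = -11.501
L/L_☉ = 10^(−0.4 × -11.501) = 39830

M ≈ -6.67; L/L_☉ ≈ 39800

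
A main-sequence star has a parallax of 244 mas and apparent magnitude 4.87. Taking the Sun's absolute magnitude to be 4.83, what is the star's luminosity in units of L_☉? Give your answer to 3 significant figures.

L/L_☉ ≈ 0.162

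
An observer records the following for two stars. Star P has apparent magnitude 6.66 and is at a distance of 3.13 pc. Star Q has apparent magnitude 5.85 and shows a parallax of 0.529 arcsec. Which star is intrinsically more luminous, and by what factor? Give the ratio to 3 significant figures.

Star P is more luminous, by a factor of 1.30.

Star P: M = m − 5 log₁₀ d + 5 = 6.66 − 5·0.4955 + 5 = 9.182
Star Q: d = 1/p = 1/0.529″ = 1.890 pc
Star Q: M = m − 5 log₁₀ d + 5 = 5.85 − 5·0.2765 + 5 = 9.467
ΔM = M_P − M_Q = 9.182 − (9.467) = -0.285; smaller M is more luminous → Star P.
L ratio = 10^(0.4 |ΔM|) = 10^0.114 = 1.300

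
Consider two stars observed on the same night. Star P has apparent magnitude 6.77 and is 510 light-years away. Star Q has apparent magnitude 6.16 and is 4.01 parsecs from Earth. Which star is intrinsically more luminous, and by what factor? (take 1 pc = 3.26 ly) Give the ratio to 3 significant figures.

Star P: d = 510 ly / 3.26 = 156.4 pc
Star P: M = m − 5 log₁₀ d + 5 = 6.77 − 5·2.1944 + 5 = 0.798
Star Q: M = m − 5 log₁₀ d + 5 = 6.16 − 5·0.6031 + 5 = 8.144
ΔM = M_P − M_Q = 0.798 − (8.144) = -7.346; smaller M is more luminous → Star P.
L ratio = 10^(0.4 |ΔM|) = 10^2.938 = 867.8

Star P is more luminous, by a factor of 868.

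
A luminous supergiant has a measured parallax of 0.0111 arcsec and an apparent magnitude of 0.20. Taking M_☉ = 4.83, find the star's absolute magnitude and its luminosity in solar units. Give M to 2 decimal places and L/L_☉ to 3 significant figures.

d = 1/p = 1/0.0111″ = 90.09 pc
M = m − 5 log₁₀ d + 5 = 0.20 − 5·1.9547 + 5 = -4.573
M − M_☉ = -4.573 − 4.83 = -9.403
L/L_☉ = 10^(−0.4 × -9.403) = 5772

M ≈ -4.57; L/L_☉ ≈ 5770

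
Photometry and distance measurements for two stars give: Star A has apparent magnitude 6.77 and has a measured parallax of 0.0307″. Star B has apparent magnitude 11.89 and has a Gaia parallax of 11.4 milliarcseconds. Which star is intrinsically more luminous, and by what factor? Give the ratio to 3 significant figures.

Star A is more luminous, by a factor of 15.4.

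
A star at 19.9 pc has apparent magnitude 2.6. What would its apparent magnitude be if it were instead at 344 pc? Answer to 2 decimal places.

m ≈ 8.79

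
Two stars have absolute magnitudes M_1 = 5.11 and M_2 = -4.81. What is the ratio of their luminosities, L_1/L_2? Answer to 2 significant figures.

L_1/L_2 ≈ 1.1×10^-4

ΔM = M_1 − M_2 = 9.92
L_1/L_2 = 10^(−0.4 ΔM) = 10^-3.968 = 1.076×10^-4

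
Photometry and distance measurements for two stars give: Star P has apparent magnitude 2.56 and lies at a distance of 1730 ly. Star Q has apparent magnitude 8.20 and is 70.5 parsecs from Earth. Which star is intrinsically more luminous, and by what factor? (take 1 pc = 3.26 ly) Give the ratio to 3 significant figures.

Star P: d = 1730 ly / 3.26 = 530.7 pc
Star P: M = m − 5 log₁₀ d + 5 = 2.56 − 5·2.7248 + 5 = -6.064
Star Q: M = m − 5 log₁₀ d + 5 = 8.20 − 5·1.8482 + 5 = 3.959
ΔM = M_P − M_Q = -6.064 − (3.959) = -10.023; smaller M is more luminous → Star P.
L ratio = 10^(0.4 |ΔM|) = 10^4.009 = 10220

Star P is more luminous, by a factor of 10200.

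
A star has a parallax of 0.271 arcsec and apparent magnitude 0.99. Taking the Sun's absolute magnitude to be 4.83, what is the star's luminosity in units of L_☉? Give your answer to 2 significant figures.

L/L_☉ ≈ 4.7

d = 1/p = 1/0.271″ = 3.690 pc
M = m − 5 log₁₀ d + 5 = 0.99 − 5·0.5670 + 5 = 3.155
M − M_☉ = 3.155 − 4.83 = -1.675
L/L_☉ = 10^(−0.4 × -1.675) = 4.678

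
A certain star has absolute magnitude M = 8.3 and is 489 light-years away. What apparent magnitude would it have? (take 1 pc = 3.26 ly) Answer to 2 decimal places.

d = 489 ly / 3.26 = 150.0 pc
m = M + 5 log₁₀ d − 5 = 8.3 + 5·2.1761 − 5 = 14.180

m ≈ 14.18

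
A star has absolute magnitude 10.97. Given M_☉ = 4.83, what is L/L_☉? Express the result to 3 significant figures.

L/L_☉ ≈ 3.50×10^-3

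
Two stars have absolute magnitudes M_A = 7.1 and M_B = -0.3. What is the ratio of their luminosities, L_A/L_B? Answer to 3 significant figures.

ΔM = M_A − M_B = 7.4
L_A/L_B = 10^(−0.4 ΔM) = 10^-2.960 = 1.096×10^-3

L_A/L_B ≈ 1.10×10^-3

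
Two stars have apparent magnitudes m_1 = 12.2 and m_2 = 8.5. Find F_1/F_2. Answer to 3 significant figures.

F_1/F_2 ≈ 0.0331

Δm = 12.2 − (8.5) = 3.7
Flux ratio = 10^(−0.4 Δm) = 10^(−0.4 × 3.7) = 10^-1.480 = 0.03311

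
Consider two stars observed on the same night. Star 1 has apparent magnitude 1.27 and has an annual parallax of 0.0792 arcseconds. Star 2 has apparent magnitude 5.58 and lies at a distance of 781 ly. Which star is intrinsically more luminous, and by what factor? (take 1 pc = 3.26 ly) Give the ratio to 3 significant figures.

Star 1: d = 1/p = 1/0.0792″ = 12.63 pc
Star 1: M = m − 5 log₁₀ d + 5 = 1.27 − 5·1.1013 + 5 = 0.764
Star 2: d = 781 ly / 3.26 = 239.6 pc
Star 2: M = m − 5 log₁₀ d + 5 = 5.58 − 5·2.3794 + 5 = -1.317
ΔM = M_1 − M_2 = 0.764 − (-1.317) = 2.081; smaller M is more luminous → Star 2.
L ratio = 10^(0.4 |ΔM|) = 10^0.832 = 6.797

Star 2 is more luminous, by a factor of 6.80.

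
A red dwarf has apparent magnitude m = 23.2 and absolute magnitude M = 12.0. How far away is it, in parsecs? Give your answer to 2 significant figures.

μ = m − M = 11.200
m − M = 5 log₁₀ d − 5
log₁₀ d = (m − M)/5 + 1 = 3.2400
d = 10^3.2400 = 1738 pc

d ≈ 1700 pc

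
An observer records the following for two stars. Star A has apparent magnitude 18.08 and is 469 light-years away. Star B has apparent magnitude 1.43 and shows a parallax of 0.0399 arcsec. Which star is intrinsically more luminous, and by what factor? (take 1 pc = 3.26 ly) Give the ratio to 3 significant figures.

Star B is more luminous, by a factor of 139000.

Star A: d = 469 ly / 3.26 = 143.9 pc
Star A: M = m − 5 log₁₀ d + 5 = 18.08 − 5·2.1580 + 5 = 12.290
Star B: d = 1/p = 1/0.0399″ = 25.06 pc
Star B: M = m − 5 log₁₀ d + 5 = 1.43 − 5·1.3990 + 5 = -0.565
ΔM = M_A − M_B = 12.290 − (-0.565) = 12.855; smaller M is more luminous → Star B.
L ratio = 10^(0.4 |ΔM|) = 10^5.142 = 138700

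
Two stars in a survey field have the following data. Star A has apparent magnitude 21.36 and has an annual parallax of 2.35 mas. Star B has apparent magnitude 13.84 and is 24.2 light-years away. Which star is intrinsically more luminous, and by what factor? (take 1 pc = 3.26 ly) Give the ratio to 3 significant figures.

Star A: p = 2.35 mas = 2.35×10^-3″ → d = 1/p = 425.5 pc
Star A: M = m − 5 log₁₀ d + 5 = 21.36 − 5·2.6289 + 5 = 13.215
Star B: d = 24.2 ly / 3.26 = 7.423 pc
Star B: M = m − 5 log₁₀ d + 5 = 13.84 − 5·0.8706 + 5 = 14.487
ΔM = M_A − M_B = 13.215 − (14.487) = -1.272; smaller M is more luminous → Star A.
L ratio = 10^(0.4 |ΔM|) = 10^0.509 = 3.226

Star A is more luminous, by a factor of 3.23.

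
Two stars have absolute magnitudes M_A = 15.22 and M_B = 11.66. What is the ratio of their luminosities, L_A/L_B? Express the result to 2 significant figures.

L_A/L_B ≈ 0.038

ΔM = M_A − M_B = 3.56
L_A/L_B = 10^(−0.4 ΔM) = 10^-1.424 = 0.03767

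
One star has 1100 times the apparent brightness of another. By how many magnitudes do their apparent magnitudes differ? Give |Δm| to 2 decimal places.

|Δm| ≈ 7.60

Pogson: Δm = −2.5 log₁₀(ratio) = −2.5 log₁₀(1100) = −2.5 × 3.0414 = -7.603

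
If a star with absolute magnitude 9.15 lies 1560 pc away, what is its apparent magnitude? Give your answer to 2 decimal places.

m = M + 5 log₁₀ d − 5 = 9.15 + 5·3.1931 − 5 = 20.116

m ≈ 20.12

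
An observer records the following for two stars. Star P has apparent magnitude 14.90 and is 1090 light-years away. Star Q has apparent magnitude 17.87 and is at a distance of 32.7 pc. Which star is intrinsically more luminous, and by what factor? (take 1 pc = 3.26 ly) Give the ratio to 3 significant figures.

Star P is more luminous, by a factor of 1610.

Star P: d = 1090 ly / 3.26 = 334.4 pc
Star P: M = m − 5 log₁₀ d + 5 = 14.90 − 5·2.5242 + 5 = 7.279
Star Q: M = m − 5 log₁₀ d + 5 = 17.87 − 5·1.5145 + 5 = 15.297
ΔM = M_P − M_Q = 7.279 − (15.297) = -8.018; smaller M is more luminous → Star P.
L ratio = 10^(0.4 |ΔM|) = 10^3.207 = 1612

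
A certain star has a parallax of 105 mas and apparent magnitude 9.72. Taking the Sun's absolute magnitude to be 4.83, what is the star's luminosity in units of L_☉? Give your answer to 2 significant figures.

L/L_☉ ≈ 0.010

d = 1/p = 1000/105 mas = 9.524 pc
M = m − 5 log₁₀ d + 5 = 9.72 − 5·0.9788 + 5 = 9.826
M − M_☉ = 9.826 − 4.83 = 4.996
L/L_☉ = 10^(−0.4 × 4.996) = 0.01004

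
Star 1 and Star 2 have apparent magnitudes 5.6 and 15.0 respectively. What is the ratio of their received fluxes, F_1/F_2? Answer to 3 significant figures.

F_1/F_2 ≈ 5750

Δm = 5.6 − (15.0) = -9.4
Flux ratio = 10^(−0.4 Δm) = 10^(−0.4 × -9.4) = 10^3.760 = 5754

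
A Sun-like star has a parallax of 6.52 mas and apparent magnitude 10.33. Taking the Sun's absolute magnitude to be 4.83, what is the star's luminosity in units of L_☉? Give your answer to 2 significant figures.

L/L_☉ ≈ 1.5

d = 1/p = 1000/6.52 mas = 153.4 pc
M = m − 5 log₁₀ d + 5 = 10.33 − 5·2.1858 + 5 = 4.401
M − M_☉ = 4.401 − 4.83 = -0.429
L/L_☉ = 10^(−0.4 × -0.429) = 1.484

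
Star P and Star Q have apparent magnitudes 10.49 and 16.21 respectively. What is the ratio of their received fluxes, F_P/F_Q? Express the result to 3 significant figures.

F_P/F_Q ≈ 194

Δm = 10.49 − (16.21) = -5.72
Flux ratio = 10^(−0.4 Δm) = 10^(−0.4 × -5.72) = 10^2.288 = 194.1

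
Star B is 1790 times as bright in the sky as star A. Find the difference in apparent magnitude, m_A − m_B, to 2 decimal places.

Pogson: Δm = −2.5 log₁₀(ratio) = −2.5 log₁₀(1790) = −2.5 × 3.2529 = -8.132
Star B is brighter so has the smaller magnitude: m_A − m_B is positive.

m_A − m_B ≈ 8.13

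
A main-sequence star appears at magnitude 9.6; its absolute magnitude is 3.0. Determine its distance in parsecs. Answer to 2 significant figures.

d ≈ 210 pc

Distance modulus: m − M = 9.6 − (3.0) = 6.600
m − M = 5 log₁₀ d − 5
log₁₀ d = (m − M)/5 + 1 = 2.3200
d = 10^2.3200 = 208.9 pc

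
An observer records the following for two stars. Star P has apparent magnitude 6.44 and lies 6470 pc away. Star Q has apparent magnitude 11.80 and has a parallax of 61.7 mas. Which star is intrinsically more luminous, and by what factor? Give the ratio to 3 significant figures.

Star P: M = m − 5 log₁₀ d + 5 = 6.44 − 5·3.8109 + 5 = -7.615
Star Q: p = 61.7 mas = 0.0617″ → d = 1/p = 16.21 pc
Star Q: M = m − 5 log₁₀ d + 5 = 11.80 − 5·1.2097 + 5 = 10.751
ΔM = M_P − M_Q = -7.615 − (10.751) = -18.366; smaller M is more luminous → Star P.
L ratio = 10^(0.4 |ΔM|) = 10^7.346 = 2.220×10^7

Star P is more luminous, by a factor of 2.22×10^7.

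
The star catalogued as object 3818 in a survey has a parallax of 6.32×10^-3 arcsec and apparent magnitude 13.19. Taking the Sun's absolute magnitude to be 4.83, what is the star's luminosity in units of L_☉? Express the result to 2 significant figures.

d = 1/p = 1/6.32×10^-3″ = 158.2 pc
M = m − 5 log₁₀ d + 5 = 13.19 − 5·2.1993 + 5 = 7.194
M − M_☉ = 7.194 − 4.83 = 2.364
L/L_☉ = 10^(−0.4 × 2.364) = 0.1134

L/L_☉ ≈ 0.11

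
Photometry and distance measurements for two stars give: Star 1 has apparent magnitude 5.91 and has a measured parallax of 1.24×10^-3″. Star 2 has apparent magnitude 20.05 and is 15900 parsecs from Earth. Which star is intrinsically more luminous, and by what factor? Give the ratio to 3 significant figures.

Star 1 is more luminous, by a factor of 1170.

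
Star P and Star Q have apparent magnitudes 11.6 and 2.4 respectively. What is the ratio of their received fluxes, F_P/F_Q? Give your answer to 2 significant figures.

Δm = 11.6 − (2.4) = 9.2
Flux ratio = 10^(−0.4 Δm) = 10^(−0.4 × 9.2) = 10^-3.680 = 2.089×10^-4

F_P/F_Q ≈ 2.1×10^-4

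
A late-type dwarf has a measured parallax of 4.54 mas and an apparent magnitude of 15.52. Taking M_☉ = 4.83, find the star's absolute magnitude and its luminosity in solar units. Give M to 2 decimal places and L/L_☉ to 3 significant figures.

d = 1/p = 1000/4.54 mas = 220.3 pc
M = m − 5 log₁₀ d + 5 = 15.52 − 5·2.3429 + 5 = 8.805
M − M_☉ = 8.805 − 4.83 = 3.975
L/L_☉ = 10^(−0.4 × 3.975) = 0.02570

M ≈ 8.81; L/L_☉ ≈ 0.0257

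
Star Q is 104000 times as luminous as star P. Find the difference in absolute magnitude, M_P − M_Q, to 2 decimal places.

M_P − M_Q ≈ 12.54

Pogson: ΔM = −2.5 log₁₀(ratio) = −2.5 log₁₀(104000) = −2.5 × 5.0170 = -12.543
Star Q is brighter so has the smaller magnitude: M_P − M_Q is positive.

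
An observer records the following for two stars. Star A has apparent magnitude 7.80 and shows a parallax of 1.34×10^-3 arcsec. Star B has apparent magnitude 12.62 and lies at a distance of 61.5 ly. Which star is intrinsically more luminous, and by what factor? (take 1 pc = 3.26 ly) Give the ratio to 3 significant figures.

Star A: d = 1/p = 1/1.34×10^-3″ = 746.3 pc
Star A: M = m − 5 log₁₀ d + 5 = 7.80 − 5·2.8729 + 5 = -1.564
Star B: d = 61.5 ly / 3.26 = 18.87 pc
Star B: M = m − 5 log₁₀ d + 5 = 12.62 − 5·1.2757 + 5 = 11.242
ΔM = M_A − M_B = -1.564 − (11.242) = -12.806; smaller M is more luminous → Star A.
L ratio = 10^(0.4 |ΔM|) = 10^5.122 = 132600

Star A is more luminous, by a factor of 133000.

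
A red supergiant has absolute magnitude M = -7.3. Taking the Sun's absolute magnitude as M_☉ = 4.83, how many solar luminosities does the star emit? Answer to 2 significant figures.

L/L_☉ ≈ 71000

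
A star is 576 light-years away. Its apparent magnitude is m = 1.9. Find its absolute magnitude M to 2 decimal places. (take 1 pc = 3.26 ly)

d = 576 ly / 3.26 = 176.7 pc
5 log₁₀(d/10 pc) = 5 log₁₀(176.7) − 5 = 6.236
M = m − 5 log₁₀(d/10) = 1.9 − 6.236 = -4.336

M ≈ -4.34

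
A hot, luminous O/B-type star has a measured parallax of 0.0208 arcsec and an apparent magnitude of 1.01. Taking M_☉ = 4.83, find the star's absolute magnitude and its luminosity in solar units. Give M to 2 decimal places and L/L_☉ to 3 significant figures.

d = 1/p = 1/0.0208″ = 48.08 pc
M = m − 5 log₁₀ d + 5 = 1.01 − 5·1.6819 + 5 = -2.400
M − M_☉ = -2.400 − 4.83 = -7.230
L/L_☉ = 10^(−0.4 × -7.230) = 779.6

M ≈ -2.40; L/L_☉ ≈ 780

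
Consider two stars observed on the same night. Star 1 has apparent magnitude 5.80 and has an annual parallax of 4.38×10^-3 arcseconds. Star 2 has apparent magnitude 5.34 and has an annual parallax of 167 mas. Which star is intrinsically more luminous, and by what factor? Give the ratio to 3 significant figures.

Star 1 is more luminous, by a factor of 952.

Star 1: d = 1/p = 1/4.38×10^-3″ = 228.3 pc
Star 1: M = m − 5 log₁₀ d + 5 = 5.80 − 5·2.3585 + 5 = -0.993
Star 2: p = 167 mas = 0.167″ → d = 1/p = 5.988 pc
Star 2: M = m − 5 log₁₀ d + 5 = 5.34 − 5·0.7773 + 5 = 6.454
ΔM = M_1 − M_2 = -0.993 − (6.454) = -7.446; smaller M is more luminous → Star 1.
L ratio = 10^(0.4 |ΔM|) = 10^2.978 = 951.7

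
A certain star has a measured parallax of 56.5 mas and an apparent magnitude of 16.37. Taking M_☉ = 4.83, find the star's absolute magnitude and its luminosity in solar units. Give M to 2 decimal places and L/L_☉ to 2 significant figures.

M ≈ 15.13; L/L_☉ ≈ 7.6×10^-5

d = 1/p = 1000/56.5 mas = 17.70 pc
M = m − 5 log₁₀ d + 5 = 16.37 − 5·1.2480 + 5 = 15.130
M − M_☉ = 15.130 − 4.83 = 10.300
L/L_☉ = 10^(−0.4 × 10.300) = 7.584×10^-5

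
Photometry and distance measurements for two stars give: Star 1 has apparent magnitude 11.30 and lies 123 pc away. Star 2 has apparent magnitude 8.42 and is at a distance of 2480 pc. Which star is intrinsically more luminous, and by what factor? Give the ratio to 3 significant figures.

Star 2 is more luminous, by a factor of 5770.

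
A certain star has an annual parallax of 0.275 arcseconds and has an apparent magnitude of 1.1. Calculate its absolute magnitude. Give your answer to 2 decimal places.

M ≈ 3.30

d = 1/p = 1/0.275″ = 3.636 pc
5 log₁₀(d/10 pc) = 5 log₁₀(3.636) − 5 = -2.197
M = m − 5 log₁₀(d/10) = 1.1 + 2.197 = 3.297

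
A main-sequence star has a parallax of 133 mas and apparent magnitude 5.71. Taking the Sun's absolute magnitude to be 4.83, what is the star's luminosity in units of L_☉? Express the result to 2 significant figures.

d = 1/p = 1000/133 mas = 7.519 pc
M = m − 5 log₁₀ d + 5 = 5.71 − 5·0.8761 + 5 = 6.329
M − M_☉ = 6.329 − 4.83 = 1.499
L/L_☉ = 10^(−0.4 × 1.499) = 0.2514

L/L_☉ ≈ 0.25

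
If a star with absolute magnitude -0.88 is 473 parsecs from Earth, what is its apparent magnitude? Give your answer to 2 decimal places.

m = M + 5 log₁₀ d − 5 = -0.88 + 5·2.6749 − 5 = 7.494

m ≈ 7.49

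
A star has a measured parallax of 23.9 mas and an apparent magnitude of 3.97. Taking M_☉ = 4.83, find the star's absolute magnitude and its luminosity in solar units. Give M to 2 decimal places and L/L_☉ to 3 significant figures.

d = 1/p = 1000/23.9 mas = 41.84 pc
M = m − 5 log₁₀ d + 5 = 3.97 − 5·1.6216 + 5 = 0.862
M − M_☉ = 0.862 − 4.83 = -3.968
L/L_☉ = 10^(−0.4 × -3.968) = 38.65

M ≈ 0.86; L/L_☉ ≈ 38.7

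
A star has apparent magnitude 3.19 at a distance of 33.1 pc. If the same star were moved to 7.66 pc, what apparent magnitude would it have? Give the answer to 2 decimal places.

m ≈ 0.01

Flux ∝ 1/d², so Δm = 5 log₁₀(d₂/d₁) = 5 log₁₀(7.66/33.1) = -3.178
m₂ = m₁ + Δm = 3.19 + (-3.178) = 0.012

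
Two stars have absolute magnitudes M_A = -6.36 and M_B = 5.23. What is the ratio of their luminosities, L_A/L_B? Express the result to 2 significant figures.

L_A/L_B ≈ 43000

ΔM = M_A − M_B = -11.59
L_A/L_B = 10^(−0.4 ΔM) = 10^4.636 = 43250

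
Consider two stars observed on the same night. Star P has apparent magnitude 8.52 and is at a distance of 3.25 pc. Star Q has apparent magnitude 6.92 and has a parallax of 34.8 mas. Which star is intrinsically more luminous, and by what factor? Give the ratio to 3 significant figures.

Star P: M = m − 5 log₁₀ d + 5 = 8.52 − 5·0.5119 + 5 = 10.961
Star Q: p = 34.8 mas = 0.0348″ → d = 1/p = 28.74 pc
Star Q: M = m − 5 log₁₀ d + 5 = 6.92 − 5·1.4584 + 5 = 4.628
ΔM = M_P − M_Q = 10.961 − (4.628) = 6.333; smaller M is more luminous → Star Q.
L ratio = 10^(0.4 |ΔM|) = 10^2.533 = 341.3

Star Q is more luminous, by a factor of 341.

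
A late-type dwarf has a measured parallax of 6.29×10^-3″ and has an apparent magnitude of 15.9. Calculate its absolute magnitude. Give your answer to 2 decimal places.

M ≈ 9.89

d = 1/p = 1/6.29×10^-3″ = 159.0 pc
5 log₁₀(d/10 pc) = 5 log₁₀(159.0) − 5 = 6.007
M = m − 5 log₁₀(d/10) = 15.9 − 6.007 = 9.893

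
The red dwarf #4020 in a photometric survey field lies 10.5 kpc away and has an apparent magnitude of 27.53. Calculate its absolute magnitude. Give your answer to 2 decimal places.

d = 10.5 kpc = 10500 pc
5 log₁₀(d/10 pc) = 5 log₁₀(10500) − 5 = 15.106
M = m − 5 log₁₀(d/10) = 27.53 − 15.106 = 12.424

M ≈ 12.42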